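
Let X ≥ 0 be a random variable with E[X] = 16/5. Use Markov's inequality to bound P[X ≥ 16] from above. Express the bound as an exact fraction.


μ = E[X] = 16/5, a = 16.
Markov: P[X ≥ 16] ≤ μ/a = (16/5)/16 = 1/5.
Numerically: ≈ 0.200000.
(Since a = 16 > μ = 3.200000, the bound 1/5 is < 1 and informative.)

P[X ≥ 16] ≤ 1/5 ≈ 0.200000.


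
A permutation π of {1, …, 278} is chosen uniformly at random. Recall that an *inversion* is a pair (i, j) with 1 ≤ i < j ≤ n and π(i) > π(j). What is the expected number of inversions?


Write X = Σ X_I over the C(278, 2) = 38503 pairs i < j, with X_I the indicator of one inversion.
There are 38503 indicators.
For each fixed pair i < j, the values π(i) and π(j) are two distinct elements of {1, …, 278} in uniformly random order; by symmetry P[π(i) > π(j)] = 1/2.
By linearity: E[X] = 38503 · (1/2) = C(278, 2) · (1/2) = 38503/2 = 38503/2 ≈ 19251.5000.

E[X] = 38503/2 = 19251.5000.


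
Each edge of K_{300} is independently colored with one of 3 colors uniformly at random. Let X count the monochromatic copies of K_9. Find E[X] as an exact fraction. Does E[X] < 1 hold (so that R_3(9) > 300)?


E[X] = C(300, 9) · 3^{1 − 36} = 48052241692154700 · 3^{−35} = 48052241692154700/50031545098999707.
As a reduced fraction: E[X] = 16017413897384900/16677181699666569 ≈ 0.9604.
Is E[X] < 1? YES.
Since E[X] < 1, there exists a 3-coloring of K_{300} with no monochromatic K_9; hence R_3(9) > 300.

E[X] = 16017413897384900/16677181699666569 ≈ 0.9604; E[X] < 1, so R_3(9) > 300.


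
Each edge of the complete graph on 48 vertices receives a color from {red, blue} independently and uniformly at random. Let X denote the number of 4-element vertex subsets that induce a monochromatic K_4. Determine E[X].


Let X = Σ_S X_S over the C(48, 4) = 194580 subsets S of size 4, where X_S = 1 if the K_4 on S is monochromatic.
For a fixed S, the K_4 on S has C(4, 2) = 6 edges. P[all 6 edges red] = (1/2)^6, and likewise for blue, so P[monochromatic] = 2·(1/2)^6 = 2^{1 − 6} = 1/32.
By linearity of expectation: E[X] = C(48, 4) · 2^{1 − 6} = 194580 · 1/32 = 48645/8.
Numerically: E[X] ≈ 6080.625.

E[X] = C(48,4)·2^(1−C(4,2)) = 48645/8 ≈ 6080.625.


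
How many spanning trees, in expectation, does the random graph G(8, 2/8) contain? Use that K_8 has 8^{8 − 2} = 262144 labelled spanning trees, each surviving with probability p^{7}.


K_8 has 8^{8 − 2} = 262144 labelled spanning trees.
For each such spanning tree H, let X_H = 1 if all 7 edges of H are present in G. Then P[X_H = 1] = p^{7} = (1/4)^{7} = 1/16384.
By linearity of expectation: E[X] = Σ_H E[X_H] = 262144 · p^{7} = 262144 · 1/16384 = 16.
Numerically: E[X] ≈ 16.

E[X] = 262144 · (1/4)^{7} = 16 ≈ 16.


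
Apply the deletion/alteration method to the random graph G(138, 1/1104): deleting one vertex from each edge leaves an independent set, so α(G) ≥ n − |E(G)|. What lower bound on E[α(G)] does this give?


E[|E(G)|] = C(138, 2)·p = 9453 · (1/1104) = 137/16.
E[α(G)] ≥ n − E[|E(G)|] = 138 − 137/16 = 2071/16.
Numerically: ≈ 129.438.
(This is only a lower bound; the true E[α(G)] may be larger.)

E[α(G)] ≥ 2071/16 ≈ 129.438.


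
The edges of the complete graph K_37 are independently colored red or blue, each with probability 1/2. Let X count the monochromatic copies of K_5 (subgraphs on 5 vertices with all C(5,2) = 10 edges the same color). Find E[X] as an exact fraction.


Let X = Σ_S X_S over the C(37, 5) = 435897 subsets S of size 5, where X_S = 1 if the K_5 on S is monochromatic.
For a fixed S, the K_5 on S has C(5, 2) = 10 edges. P[all 10 edges red] = (1/2)^10, and likewise for blue, so P[monochromatic] = 2·(1/2)^10 = 2^{1 − 10} = 1/512.
Summing: E[X] = C(37, 5) · 2^{1 − 10} = 435897 · 1/512 = 435897/512.
Numerically: E[X] ≈ 851.36133.

E[X] = C(37,5)·2^(1−C(5,2)) = 435897/512 ≈ 851.36133.


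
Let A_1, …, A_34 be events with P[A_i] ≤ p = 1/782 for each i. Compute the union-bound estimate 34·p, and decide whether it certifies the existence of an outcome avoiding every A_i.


Union bound: P[∪_{i=1}^{34} A_i] ≤ Σ_i P[A_i] ≤ 34·p = 34·(1/782) = 1/23.
Numerically: 1/23 ≈ 0.0435.
Is 1/23 < 1? YES.
Since P[∪ A_i] ≤ 1/23 < 1, the complement has P[∩ A_i^c] ≥ 1 − 1/23 = 22/23 > 0, so some outcome avoids every A_i.

34·p = 1/23 ≈ 0.0435; existence CERTIFIED by the union bound.


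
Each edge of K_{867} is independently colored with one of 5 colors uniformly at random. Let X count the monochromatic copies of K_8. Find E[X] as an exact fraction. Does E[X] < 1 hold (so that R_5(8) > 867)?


E[X] = C(867, 8) · 5^{1 − 28} = 7665949963452117060 · 5^{−27} = 7665949963452117060/7450580596923828125.
As a reduced fraction: E[X] = 1533189992690423412/1490116119384765625 ≈ 1.0289064.
Is E[X] < 1? NO.
Since E[X] ≥ 1, the first-moment bound is inconclusive at n = 867; it does NOT by itself certify R_5(8) > 867.

E[X] = 1533189992690423412/1490116119384765625 ≈ 1.0289064; E[X] ≥ 1; first-moment method inconclusive here.


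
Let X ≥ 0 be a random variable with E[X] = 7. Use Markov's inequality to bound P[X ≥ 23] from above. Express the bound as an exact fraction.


μ = E[X] = 7, a = 23.
Markov: P[X ≥ 23] ≤ μ/a = (7)/23 = 7/23.
Numerically: ≈ 0.304348.
(Since a = 23 > μ = 7.000000, the bound 7/23 is < 1 and informative.)

P[X ≥ 23] ≤ 7/23 ≈ 0.304348.


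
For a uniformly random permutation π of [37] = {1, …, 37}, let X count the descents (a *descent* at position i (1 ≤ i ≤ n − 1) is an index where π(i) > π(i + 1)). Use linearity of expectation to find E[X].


Write X = Σ X_I over i = 1, …, 36, with X_I the indicator of one descent.
There are 36 indicators.
For each fixed i, the pair (π(i), π(i+1)) is a uniformly random ordered pair of distinct values from {1, …, 37}; by symmetry P[π(i) > π(i+1)] = 1/2.
By linearity: E[X] = 36 · (1/2) = (37 − 1) · (1/2) = 18 ≈ 18.0000.

E[X] = 18 = 18.0000.


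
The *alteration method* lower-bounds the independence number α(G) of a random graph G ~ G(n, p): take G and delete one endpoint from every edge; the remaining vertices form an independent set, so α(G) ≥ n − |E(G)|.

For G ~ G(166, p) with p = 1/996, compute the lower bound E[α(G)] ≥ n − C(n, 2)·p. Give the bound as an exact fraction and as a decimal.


E[|E(G)|] = C(166, 2)·p = 13695 · (1/996) = 55/4.
E[α(G)] ≥ n − E[|E(G)|] = 166 − 55/4 = 609/4.
Numerically: ≈ 152.2500.
(This is only a lower bound; the true E[α(G)] may be larger.)

E[α(G)] ≥ 609/4 ≈ 152.2500.


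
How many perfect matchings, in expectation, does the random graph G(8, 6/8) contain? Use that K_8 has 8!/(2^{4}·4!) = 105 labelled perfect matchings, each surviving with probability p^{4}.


K_8 has 8!/(2^{4}·4!) = 105 labelled perfect matchings.
For each such perfect matching H, let X_H = 1 if all 4 edges of H are present in G. Then P[X_H = 1] = p^{4} = (3/4)^{4} = 81/256.
Summing the indicators: E[X] = Σ_H E[X_H] = 105 · p^{4} = 105 · 81/256 = 8505/256.
Numerically: E[X] ≈ 33.2227.

E[X] = 105 · (3/4)^{4} = 8505/256 ≈ 33.2227.


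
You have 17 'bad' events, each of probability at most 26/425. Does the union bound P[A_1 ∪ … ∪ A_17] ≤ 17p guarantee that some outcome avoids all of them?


Union bound: P[∪_{i=1}^{17} A_i] ≤ Σ_i P[A_i] ≤ 17·p = 17·(26/425) = 26/25.
Numerically: 26/25 ≈ 1.04000.
Is 26/25 < 1? NO.
Since the bound 26/25 is ≥ 1, the union bound is uninformative here; it does NOT by itself certify existence.

17·p = 26/25 ≈ 1.04000; existence NOT certified by the union bound.


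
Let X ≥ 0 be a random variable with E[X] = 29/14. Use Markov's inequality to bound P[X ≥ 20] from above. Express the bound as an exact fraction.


μ = E[X] = 29/14, a = 20.
Markov: P[X ≥ 20] ≤ μ/a = (29/14)/20 = 29/280.
Numerically: ≈ 0.1036.
(Since a = 20 > μ = 2.0714, the bound 29/280 is < 1 and informative.)

P[X ≥ 20] ≤ 29/280 ≈ 0.1036.


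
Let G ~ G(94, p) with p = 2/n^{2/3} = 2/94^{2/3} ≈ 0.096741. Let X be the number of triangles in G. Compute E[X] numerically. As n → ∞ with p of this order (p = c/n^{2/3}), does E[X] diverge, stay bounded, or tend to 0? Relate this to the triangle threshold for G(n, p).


Number of potential triangles: C(94, 3) = 134044.
Each occurs with probability p³ ≈ (0.096741)³ ≈ 9.0538705e-04.
By linearity: E[X] = C(94, 3)·p³ ≈ 134044 · 9.0538705e-04 ≈ 121.36170.
Since α = 2/3 < 1, p = c/n^{2/3} ≫ 1/n is above the triangle threshold p ~ 1/n. Asymptotically E[X] ~ (c³/6)·n^{3(1−α)} = (2³/6)·n^{1} → ∞; triangles are abundant w.h.p.

E[X] ≈ 121.36170; in regime p = Θ(1/n^{2/3}) E[X] diverges (above the triangle threshold p ~ 1/n).


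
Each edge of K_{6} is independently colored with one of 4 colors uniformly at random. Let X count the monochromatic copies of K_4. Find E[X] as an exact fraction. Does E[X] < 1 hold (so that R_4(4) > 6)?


E[X] = C(6, 4) · 4^{1 − 6} = 15 · 4^{−5} = 15/1024.
As a reduced fraction: E[X] = 15/1024 ≈ 0.0146484.
Is E[X] < 1? YES.
Since E[X] < 1, there exists a 4-coloring of K_{6} with no monochromatic K_4; hence R_4(4) > 6.

E[X] = 15/1024 ≈ 0.0146484; E[X] < 1, so R_4(4) > 6.


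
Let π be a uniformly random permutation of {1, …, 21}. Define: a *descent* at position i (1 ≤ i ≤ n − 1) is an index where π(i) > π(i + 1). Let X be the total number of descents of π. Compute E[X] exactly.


Write X = Σ X_I over i = 1, …, 20, with X_I the indicator of one descent.
There are 20 indicators.
For each fixed i, the pair (π(i), π(i+1)) is a uniformly random ordered pair of distinct values from {1, …, 21}; by symmetry P[π(i) > π(i+1)] = 1/2.
By linearity: E[X] = 20 · (1/2) = (21 − 1) · (1/2) = 10 ≈ 10.000.

E[X] = 10 = 10.000.


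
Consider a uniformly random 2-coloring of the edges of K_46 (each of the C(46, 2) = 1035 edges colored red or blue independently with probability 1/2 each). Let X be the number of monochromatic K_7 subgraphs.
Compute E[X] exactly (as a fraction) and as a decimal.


Let X = Σ_S X_S over the C(46, 7) = 53524680 subsets S of size 7, where X_S = 1 if the K_7 on S is monochromatic.
For a fixed S, the K_7 on S has C(7, 2) = 21 edges. P[all 21 edges red] = (1/2)^21, and likewise for blue, so P[monochromatic] = 2·(1/2)^21 = 2^{1 − 21} = 1/1048576.
Summing: E[X] = C(46, 7) · 2^{1 − 21} = 53524680 · 1/1048576 = 6690585/131072.
Numerically: E[X] ≈ 51.0451.

E[X] = C(46,7)·2^(1−C(7,2)) = 6690585/131072 ≈ 51.0451.


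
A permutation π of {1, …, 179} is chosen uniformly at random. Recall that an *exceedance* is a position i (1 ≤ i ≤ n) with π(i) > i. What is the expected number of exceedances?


Write X = Σ_{i=1}^{179} X_i, where X_i = 1_{π(i) > i}.
For each fixed i, π(i) is uniform over {1, …, 179} (marginal of a uniform permutation), so P[π(i) > i] = (n − i)/n. Summing: Σ_{i=1}^{179} (n − i)/n = (0 + 1 + … + 178)/179 = 179(179 − 1)/(2·179) = (179 − 1)/2.
Hence E[X] = Σ_{i=1}^{179} (179 − i)/179 = 89 ≈ 89.0000.

E[X] = 89 = 89.0000.


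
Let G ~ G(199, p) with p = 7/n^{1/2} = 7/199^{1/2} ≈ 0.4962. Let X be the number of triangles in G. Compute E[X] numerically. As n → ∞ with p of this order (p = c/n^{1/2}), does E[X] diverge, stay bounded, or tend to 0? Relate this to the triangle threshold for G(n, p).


Number of potential triangles: C(199, 3) = 1293699.
Each occurs with probability p³ ≈ (0.4962)³ ≈ 1.221840e-01.
By linearity: E[X] = C(199, 3)·p³ ≈ 1293699 · 1.221840e-01 ≈ 158069.3793.
Since α = 1/2 < 1, p = c/n^{1/2} ≫ 1/n is above the triangle threshold p ~ 1/n. Asymptotically E[X] ~ (c³/6)·n^{3(1−α)} = (7³/6)·n^{1.5} → ∞; triangles are abundant w.h.p.

E[X] ≈ 158069.3793; in regime p = Θ(1/n^{1/2}) E[X] diverges (above the triangle threshold p ~ 1/n).


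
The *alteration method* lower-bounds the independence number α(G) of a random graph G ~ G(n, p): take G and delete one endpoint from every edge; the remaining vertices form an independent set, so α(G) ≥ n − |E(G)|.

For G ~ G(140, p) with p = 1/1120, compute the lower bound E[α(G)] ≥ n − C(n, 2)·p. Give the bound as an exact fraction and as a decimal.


E[|E(G)|] = C(140, 2)·p = 9730 · (1/1120) = 139/16.
E[α(G)] ≥ n − E[|E(G)|] = 140 − 139/16 = 2101/16.
Numerically: ≈ 131.312500.
(This is only a lower bound; the true E[α(G)] may be larger.)

E[α(G)] ≥ 2101/16 ≈ 131.312500.


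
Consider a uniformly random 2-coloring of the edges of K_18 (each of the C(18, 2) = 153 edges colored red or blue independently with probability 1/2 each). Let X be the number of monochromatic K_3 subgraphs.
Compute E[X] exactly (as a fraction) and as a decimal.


Let X = Σ_S X_S over the C(18, 3) = 816 subsets S of size 3, where X_S = 1 if the K_3 on S is monochromatic.
For a fixed S, the K_3 on S has C(3, 2) = 3 edges. P[all 3 edges red] = (1/2)^3, and likewise for blue, so P[monochromatic] = 2·(1/2)^3 = 2^{1 − 3} = 1/4.
By linearity of expectation: E[X] = C(18, 3) · 2^{1 − 3} = 816 · 1/4 = 204.
Numerically: E[X] ≈ 204.000.

E[X] = C(18,3)·2^(1−C(3,2)) = 204 ≈ 204.000.


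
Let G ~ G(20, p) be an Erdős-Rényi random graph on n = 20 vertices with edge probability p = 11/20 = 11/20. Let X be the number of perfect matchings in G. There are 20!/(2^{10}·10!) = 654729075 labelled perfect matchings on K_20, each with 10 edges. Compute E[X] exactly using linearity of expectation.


K_20 has 20!/(2^{10}·10!) = 654729075 labelled perfect matchings.
For each such perfect matching H, let X_H = 1 if all 10 edges of H are present in G. Then P[X_H = 1] = p^{10} = (11/20)^{10} = 25937424601/10240000000000.
By linearity: E[X] = Σ_H E[X_H] = 654729075 · p^{10} = 654729075 · 25937424601/10240000000000 = 679279440675798963/409600000000.
Numerically: E[X] ≈ 1.66e+06.

E[X] = 654729075 · (11/20)^{10} = 679279440675798963/409600000000 ≈ 1.66e+06.


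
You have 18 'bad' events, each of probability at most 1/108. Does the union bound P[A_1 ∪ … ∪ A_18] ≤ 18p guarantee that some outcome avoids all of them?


Union bound: P[∪_{i=1}^{18} A_i] ≤ Σ_i P[A_i] ≤ 18·p = 18·(1/108) = 1/6.
Numerically: 1/6 ≈ 0.1666667.
Is 1/6 < 1? YES.
Since P[∪ A_i] ≤ 1/6 < 1, the complement has P[∩ A_i^c] ≥ 1 − 1/6 = 5/6 > 0, so some outcome avoids every A_i.

18·p = 1/6 ≈ 0.1666667; existence CERTIFIED by the union bound.


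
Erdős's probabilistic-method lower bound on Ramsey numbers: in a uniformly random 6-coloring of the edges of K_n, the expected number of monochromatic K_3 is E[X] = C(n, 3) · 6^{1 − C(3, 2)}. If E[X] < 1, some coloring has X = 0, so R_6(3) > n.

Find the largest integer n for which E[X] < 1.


We need C(n, 3) · 6^{1 − 3} < 1, i.e. C(n, 3) < 6^{3 − 1} = 36.
Check values of n near the boundary:
  n = 5: C(5, 3) = 10; 10 < 36? YES
  n = 6: C(6, 3) = 20; 20 < 36? YES
  n = 7: C(7, 3) = 35; 35 < 36? YES
  n = 8: C(8, 3) = 56; 56 < 36? NO
The largest n with C(n, 3) < 36 is n = 7 (where E[X] = 35/36 ≈ 0.9722). Hence R_6(3) > 7, i.e. R_6(3) ≥ 8.

Largest n = 7; hence R_6(3) > 7.


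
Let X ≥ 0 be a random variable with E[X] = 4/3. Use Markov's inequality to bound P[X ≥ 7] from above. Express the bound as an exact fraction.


μ = E[X] = 4/3, a = 7.
Markov: P[X ≥ 7] ≤ μ/a = (4/3)/7 = 4/21.
Numerically: ≈ 0.190.
(Since a = 7 > μ = 1.333, the bound 4/21 is < 1 and informative.)

P[X ≥ 7] ≤ 4/21 ≈ 0.190.


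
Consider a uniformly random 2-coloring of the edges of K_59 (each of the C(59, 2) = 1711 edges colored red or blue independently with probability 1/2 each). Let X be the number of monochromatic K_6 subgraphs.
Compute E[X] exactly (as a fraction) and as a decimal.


Let X = Σ_S X_S over the C(59, 6) = 45057474 subsets S of size 6, where X_S = 1 if the K_6 on S is monochromatic.
For a fixed S, the K_6 on S has C(6, 2) = 15 edges. P[all 15 edges red] = (1/2)^15, and likewise for blue, so P[monochromatic] = 2·(1/2)^15 = 2^{1 − 15} = 1/16384.
By linearity of expectation: E[X] = C(59, 6) · 2^{1 − 15} = 45057474 · 1/16384 = 22528737/8192.
Numerically: E[X] ≈ 2750.08997.

E[X] = C(59,6)·2^(1−C(6,2)) = 22528737/8192 ≈ 2750.08997.


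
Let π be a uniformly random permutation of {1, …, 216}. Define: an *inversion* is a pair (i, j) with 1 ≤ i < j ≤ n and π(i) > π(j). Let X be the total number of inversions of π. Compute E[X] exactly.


Write X = Σ X_I over the C(216, 2) = 23220 pairs i < j, with X_I the indicator of one inversion.
There are 23220 indicators.
For each fixed pair i < j, the values π(i) and π(j) are two distinct elements of {1, …, 216} in uniformly random order; by symmetry P[π(i) > π(j)] = 1/2.
By linearity: E[X] = 23220 · (1/2) = C(216, 2) · (1/2) = 23220/2 = 11610 ≈ 11610.000.

E[X] = 11610 = 11610.000.


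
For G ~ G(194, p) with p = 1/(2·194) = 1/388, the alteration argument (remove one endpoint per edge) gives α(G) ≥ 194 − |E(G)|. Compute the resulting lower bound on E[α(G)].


E[|E(G)|] = C(194, 2)·p = 18721 · (1/388) = 193/4.
E[α(G)] ≥ n − E[|E(G)|] = 194 − 193/4 = 583/4.
Numerically: ≈ 145.750.
(This is only a lower bound; the true E[α(G)] may be larger.)

E[α(G)] ≥ 583/4 ≈ 145.750.


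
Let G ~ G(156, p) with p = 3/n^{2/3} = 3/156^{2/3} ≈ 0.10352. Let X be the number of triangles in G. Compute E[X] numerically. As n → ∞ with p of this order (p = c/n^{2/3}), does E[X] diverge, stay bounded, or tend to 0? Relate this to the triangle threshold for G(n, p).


Number of potential triangles: C(156, 3) = 620620.
Each occurs with probability p³ ≈ (0.10352)³ ≈ 1.1094675e-03.
By linearity: E[X] = C(156, 3)·p³ ≈ 620620 · 1.1094675e-03 ≈ 688.55769.
Since α = 2/3 < 1, p = c/n^{2/3} ≫ 1/n is above the triangle threshold p ~ 1/n. Asymptotically E[X] ~ (c³/6)·n^{3(1−α)} = (3³/6)·n^{1} → ∞; triangles are abundant w.h.p.

E[X] ≈ 688.55769; in regime p = Θ(1/n^{2/3}) E[X] diverges (above the triangle threshold p ~ 1/n).


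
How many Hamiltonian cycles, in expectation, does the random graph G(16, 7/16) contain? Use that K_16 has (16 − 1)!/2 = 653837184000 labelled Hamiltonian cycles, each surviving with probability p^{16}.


K_16 has (16 − 1)!/2 = 653837184000 labelled Hamiltonian cycles.
For each such Hamiltonian cycle H, let X_H = 1 if all 16 edges of H are present in G. Then P[X_H = 1] = p^{16} = (7/16)^{16} = 33232930569601/18446744073709551616.
By linearity of expectation: E[X] = Σ_H E[X_H] = 653837184000 · p^{16} = 653837184000 · 33232930569601/18446744073709551616 = 21219654042671322112875/18014398509481984.
Numerically: E[X] ≈ 1.178e+06.

E[X] = 653837184000 · (7/16)^{16} = 21219654042671322112875/18014398509481984 ≈ 1.178e+06.


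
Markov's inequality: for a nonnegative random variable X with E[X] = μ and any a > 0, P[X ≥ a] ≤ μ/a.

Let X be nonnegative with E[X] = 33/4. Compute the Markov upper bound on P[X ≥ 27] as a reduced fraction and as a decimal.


μ = E[X] = 33/4, a = 27.
Markov: P[X ≥ 27] ≤ μ/a = (33/4)/27 = 11/36.
Numerically: ≈ 0.3056.
(Since a = 27 > μ = 8.2500, the bound 11/36 is < 1 and informative.)

P[X ≥ 27] ≤ 11/36 ≈ 0.3056.


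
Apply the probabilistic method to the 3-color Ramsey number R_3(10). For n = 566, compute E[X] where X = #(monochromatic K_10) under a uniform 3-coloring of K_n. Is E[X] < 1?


E[X] = C(566, 10) · 3^{1 − 45} = 858376364549067965458 · 3^{−44} = 858376364549067965458/984770902183611232881.
As a reduced fraction: E[X] = 858376364549067965458/984770902183611232881 ≈ 0.8717.
Is E[X] < 1? YES.
Since E[X] < 1, there exists a 3-coloring of K_{566} with no monochromatic K_10; hence R_3(10) > 566.

E[X] = 858376364549067965458/984770902183611232881 ≈ 0.8717; E[X] < 1, so R_3(10) > 566.


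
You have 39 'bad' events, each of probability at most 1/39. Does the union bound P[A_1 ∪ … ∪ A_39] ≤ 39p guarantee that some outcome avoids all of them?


Union bound: P[∪_{i=1}^{39} A_i] ≤ Σ_i P[A_i] ≤ 39·p = 39·(1/39) = 1.
Numerically: 1 ≈ 1.0000.
Is 1 < 1? NO.
Since the bound 1 is ≥ 1, the union bound is uninformative here; it does NOT by itself certify existence.

39·p = 1 ≈ 1.0000; existence NOT certified by the union bound.


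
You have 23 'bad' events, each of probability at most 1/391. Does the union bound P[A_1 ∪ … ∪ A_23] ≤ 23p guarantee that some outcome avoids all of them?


Union bound: P[∪_{i=1}^{23} A_i] ≤ Σ_i P[A_i] ≤ 23·p = 23·(1/391) = 1/17.
Numerically: 1/17 ≈ 0.059.
Is 1/17 < 1? YES.
Since P[∪ A_i] ≤ 1/17 < 1, the complement has P[∩ A_i^c] ≥ 1 − 1/17 = 16/17 > 0, so some outcome avoids every A_i.

23·p = 1/17 ≈ 0.059; existence CERTIFIED by the union bound.


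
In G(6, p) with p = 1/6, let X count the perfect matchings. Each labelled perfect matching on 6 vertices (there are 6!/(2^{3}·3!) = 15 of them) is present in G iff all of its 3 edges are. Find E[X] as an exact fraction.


K_6 has 6!/(2^{3}·3!) = 15 labelled perfect matchings.
For each such perfect matching H, let X_H = 1 if all 3 edges of H are present in G. Then P[X_H = 1] = p^{3} = (1/6)^{3} = 1/216.
By linearity of expectation: E[X] = Σ_H E[X_H] = 15 · p^{3} = 15 · 1/216 = 5/72.
Numerically: E[X] ≈ 0.069444.

E[X] = 15 · (1/6)^{3} = 5/72 ≈ 0.069444.


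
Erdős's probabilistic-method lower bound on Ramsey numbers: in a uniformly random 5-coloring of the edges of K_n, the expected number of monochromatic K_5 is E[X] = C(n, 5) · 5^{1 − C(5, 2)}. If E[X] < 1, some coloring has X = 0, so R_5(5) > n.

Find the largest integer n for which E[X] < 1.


We need C(n, 5) · 5^{1 − 10} < 1, i.e. C(n, 5) < 5^{10 − 1} = 1953125.
Check values of n near the boundary:
  n = 47: C(47, 5) = 1533939; 1533939 < 1953125? YES
  n = 48: C(48, 5) = 1712304; 1712304 < 1953125? YES
  n = 49: C(49, 5) = 1906884; 1906884 < 1953125? YES
  n = 50: C(50, 5) = 2118760; 2118760 < 1953125? NO
  n = 51: C(51, 5) = 2349060; 2349060 < 1953125? NO
The largest n with C(n, 5) < 1953125 is n = 49 (where E[X] = 1906884/1953125 ≈ 0.9763). Hence R_5(5) > 49, i.e. R_5(5) ≥ 50.

Largest n = 49; hence R_5(5) > 49.


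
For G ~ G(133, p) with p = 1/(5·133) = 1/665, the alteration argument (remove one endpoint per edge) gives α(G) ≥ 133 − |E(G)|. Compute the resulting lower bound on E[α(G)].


E[|E(G)|] = C(133, 2)·p = 8778 · (1/665) = 66/5.
E[α(G)] ≥ n − E[|E(G)|] = 133 − 66/5 = 599/5.
Numerically: ≈ 119.8000.
(This is only a lower bound; the true E[α(G)] may be larger.)

E[α(G)] ≥ 599/5 ≈ 119.8000.


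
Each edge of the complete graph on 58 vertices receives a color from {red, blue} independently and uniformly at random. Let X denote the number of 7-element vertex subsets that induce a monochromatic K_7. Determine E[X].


Let X = Σ_S X_S over the C(58, 7) = 300674088 subsets S of size 7, where X_S = 1 if the K_7 on S is monochromatic.
For a fixed S, the K_7 on S has C(7, 2) = 21 edges. P[all 21 edges red] = (1/2)^21, and likewise for blue, so P[monochromatic] = 2·(1/2)^21 = 2^{1 − 21} = 1/1048576.
By linearity: E[X] = C(58, 7) · 2^{1 − 21} = 300674088 · 1/1048576 = 37584261/131072.
Numerically: E[X] ≈ 286.745155.

E[X] = C(58,7)·2^(1−C(7,2)) = 37584261/131072 ≈ 286.745155.


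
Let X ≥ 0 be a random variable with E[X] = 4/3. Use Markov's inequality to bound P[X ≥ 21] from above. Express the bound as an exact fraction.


μ = E[X] = 4/3, a = 21.
Markov: P[X ≥ 21] ≤ μ/a = (4/3)/21 = 4/63.
Numerically: ≈ 0.063492.
(Since a = 21 > μ = 1.333333, the bound 4/63 is < 1 and informative.)

P[X ≥ 21] ≤ 4/63 ≈ 0.063492.


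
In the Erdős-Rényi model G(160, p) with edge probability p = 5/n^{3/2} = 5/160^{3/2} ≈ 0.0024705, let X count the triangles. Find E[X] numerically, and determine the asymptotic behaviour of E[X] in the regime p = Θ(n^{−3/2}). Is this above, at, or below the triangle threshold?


Number of potential triangles: C(160, 3) = 669920.
Each occurs with probability p³ ≈ (0.0024705)³ ≈ 1.5078915e-08.
By linearity: E[X] = C(160, 3)·p³ ≈ 669920 · 1.5078915e-08 ≈ 0.01010.
Since α = 3/2 > 1, p = c/n^{3/2} = o(1/n) is below the triangle threshold p ~ 1/n. Asymptotically E[X] ~ (c³/6)·n^{3(1−α)} = (5³/6)·n^{-1.5} → 0, so by Markov's inequality G has no triangles w.h.p.

E[X] ≈ 0.01010; in regime p = Θ(1/n^{3/2}) E[X] tends to 0 (below the triangle threshold p ~ 1/n).


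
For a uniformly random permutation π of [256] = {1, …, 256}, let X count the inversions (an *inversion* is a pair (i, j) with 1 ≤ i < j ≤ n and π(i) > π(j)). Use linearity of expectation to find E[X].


Write X = Σ X_I over the C(256, 2) = 32640 pairs i < j, with X_I the indicator of one inversion.
There are 32640 indicators.
For each fixed pair i < j, the values π(i) and π(j) are two distinct elements of {1, …, 256} in uniformly random order; by symmetry P[π(i) > π(j)] = 1/2.
By linearity: E[X] = 32640 · (1/2) = C(256, 2) · (1/2) = 32640/2 = 16320 ≈ 16320.0000.

E[X] = 16320 = 16320.0000.


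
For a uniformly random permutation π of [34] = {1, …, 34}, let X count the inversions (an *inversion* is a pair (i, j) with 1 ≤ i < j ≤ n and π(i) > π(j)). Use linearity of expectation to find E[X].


Write X = Σ X_I over the C(34, 2) = 561 pairs i < j, with X_I the indicator of one inversion.
There are 561 indicators.
For each fixed pair i < j, the values π(i) and π(j) are two distinct elements of {1, …, 34} in uniformly random order; by symmetry P[π(i) > π(j)] = 1/2.
By linearity: E[X] = 561 · (1/2) = C(34, 2) · (1/2) = 561/2 = 561/2 ≈ 280.500.

E[X] = 561/2 = 280.500.


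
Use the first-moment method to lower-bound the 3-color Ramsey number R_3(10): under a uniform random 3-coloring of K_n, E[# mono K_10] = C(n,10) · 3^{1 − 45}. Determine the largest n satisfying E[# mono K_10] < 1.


We need C(n, 10) · 3^{1 − 45} < 1, i.e. C(n, 10) < 3^{45 − 1} = 984770902183611232881.
Check values of n near the boundary:
  n = 568: C(568, 10) = 889446337783744949208; 889446337783744949208 < 984770902183611232881? YES
  n = 569: C(569, 10) = 905357721286137524328; 905357721286137524328 < 984770902183611232881? YES
  n = 570: C(570, 10) = 921524823451961408691; 921524823451961408691 < 984770902183611232881? YES
  n = 571: C(571, 10) = 937951290893172842001; 937951290893172842001 < 984770902183611232881? YES
  n = 572: C(572, 10) = 954640815642161682606; 954640815642161682606 < 984770902183611232881? YES
  n = 573: C(573, 10) = 971597135635805762226; 971597135635805762226 < 984770902183611232881? YES
  n = 574: C(574, 10) = 988824035203816502691; 988824035203816502691 < 984770902183611232881? NO
  n = 575: C(575, 10) = 1006325345561406175305; 1006325345561406175305 < 984770902183611232881? NO
The largest n with C(n, 10) < 984770902183611232881 is n = 573 (where E[X] = 35985079097622435638/36472996377170786403 ≈ 0.98662). Hence R_3(10) > 573, i.e. R_3(10) ≥ 574.

Largest n = 573; hence R_3(10) > 573.


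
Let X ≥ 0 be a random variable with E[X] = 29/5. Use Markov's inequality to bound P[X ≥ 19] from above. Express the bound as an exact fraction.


μ = E[X] = 29/5, a = 19.
Markov: P[X ≥ 19] ≤ μ/a = (29/5)/19 = 29/95.
Numerically: ≈ 0.30526.
(Since a = 19 > μ = 5.80000, the bound 29/95 is < 1 and informative.)

P[X ≥ 19] ≤ 29/95 ≈ 0.30526.


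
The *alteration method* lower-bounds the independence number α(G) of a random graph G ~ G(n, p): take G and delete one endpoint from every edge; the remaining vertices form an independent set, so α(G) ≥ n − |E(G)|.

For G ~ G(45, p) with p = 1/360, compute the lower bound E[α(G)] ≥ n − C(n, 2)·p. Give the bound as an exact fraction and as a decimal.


E[|E(G)|] = C(45, 2)·p = 990 · (1/360) = 11/4.
E[α(G)] ≥ n − E[|E(G)|] = 45 − 11/4 = 169/4.
Numerically: ≈ 42.25000.
(This is only a lower bound; the true E[α(G)] may be larger.)

E[α(G)] ≥ 169/4 ≈ 42.25000.


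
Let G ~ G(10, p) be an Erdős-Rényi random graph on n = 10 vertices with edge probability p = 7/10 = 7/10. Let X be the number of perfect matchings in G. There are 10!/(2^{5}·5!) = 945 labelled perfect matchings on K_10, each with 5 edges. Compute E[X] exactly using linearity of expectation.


K_10 has 10!/(2^{5}·5!) = 945 labelled perfect matchings.
For each such perfect matching H, let X_H = 1 if all 5 edges of H are present in G. Then P[X_H = 1] = p^{5} = (7/10)^{5} = 16807/100000.
By linearity of expectation: E[X] = Σ_H E[X_H] = 945 · p^{5} = 945 · 16807/100000 = 3176523/20000.
Numerically: E[X] ≈ 158.826.

E[X] = 945 · (7/10)^{5} = 3176523/20000 ≈ 158.826.


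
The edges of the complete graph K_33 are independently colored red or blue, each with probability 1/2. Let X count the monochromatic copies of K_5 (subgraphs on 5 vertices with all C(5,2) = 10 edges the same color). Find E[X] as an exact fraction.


Let X = Σ_S X_S over the C(33, 5) = 237336 subsets S of size 5, where X_S = 1 if the K_5 on S is monochromatic.
For a fixed S, the K_5 on S has C(5, 2) = 10 edges. P[all 10 edges red] = (1/2)^10, and likewise for blue, so P[monochromatic] = 2·(1/2)^10 = 2^{1 − 10} = 1/512.
Summing: E[X] = C(33, 5) · 2^{1 − 10} = 237336 · 1/512 = 29667/64.
Numerically: E[X] ≈ 463.5469.

E[X] = C(33,5)·2^(1−C(5,2)) = 29667/64 ≈ 463.5469.


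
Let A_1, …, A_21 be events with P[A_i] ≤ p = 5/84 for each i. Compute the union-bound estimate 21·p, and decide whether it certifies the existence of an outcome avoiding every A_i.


Union bound: P[∪_{i=1}^{21} A_i] ≤ Σ_i P[A_i] ≤ 21·p = 21·(5/84) = 5/4.
Numerically: 5/4 ≈ 1.25000.
Is 5/4 < 1? NO.
Since the bound 5/4 is ≥ 1, the union bound is uninformative here; it does NOT by itself certify existence.

21·p = 5/4 ≈ 1.25000; existence NOT certified by the union bound.


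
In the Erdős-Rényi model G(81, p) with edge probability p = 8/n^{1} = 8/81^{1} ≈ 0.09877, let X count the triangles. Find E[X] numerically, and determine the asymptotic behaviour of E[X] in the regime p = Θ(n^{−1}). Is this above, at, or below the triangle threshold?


Number of potential triangles: C(81, 3) = 85320.
Each occurs with probability p³ ≈ (0.09877)³ ≈ 9.634183e-04.
By linearity: E[X] = C(81, 3)·p³ ≈ 85320 · 9.634183e-04 ≈ 82.1989.
Here α = 1, so p = 8/n is exactly at the triangle threshold p ~ 1/n. Asymptotically E[X] → c³/6 = 8³/6 = 256/3 ≈ 85.3333, a bounded constant. In this regime the triangle count is asymptotically Poisson(c³/6).

E[X] ≈ 82.1989; in regime p = Θ(1/n^{1}) E[X] stays bounded (at the triangle threshold p ~ 1/n).


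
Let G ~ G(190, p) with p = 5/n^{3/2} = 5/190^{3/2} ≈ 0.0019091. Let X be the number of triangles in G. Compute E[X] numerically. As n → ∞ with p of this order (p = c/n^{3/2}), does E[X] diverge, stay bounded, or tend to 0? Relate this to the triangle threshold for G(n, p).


Number of potential triangles: C(190, 3) = 1125180.
Each occurs with probability p³ ≈ (0.0019091)³ ≈ 6.9585509e-09.
By linearity: E[X] = C(190, 3)·p³ ≈ 1125180 · 6.9585509e-09 ≈ 0.00783.
Since α = 3/2 > 1, p = c/n^{3/2} = o(1/n) is below the triangle threshold p ~ 1/n. Asymptotically E[X] ~ (c³/6)·n^{3(1−α)} = (5³/6)·n^{-1.5} → 0, so by Markov's inequality G has no triangles w.h.p.

E[X] ≈ 0.00783; in regime p = Θ(1/n^{3/2}) E[X] tends to 0 (below the triangle threshold p ~ 1/n).


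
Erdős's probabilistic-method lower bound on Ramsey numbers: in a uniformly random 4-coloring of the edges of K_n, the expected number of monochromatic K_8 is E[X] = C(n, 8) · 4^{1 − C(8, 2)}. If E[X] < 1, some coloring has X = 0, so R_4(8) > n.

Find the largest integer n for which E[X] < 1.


We need C(n, 8) · 4^{1 − 28} < 1, i.e. C(n, 8) < 4^{28 − 1} = 18014398509481984.
Check values of n near the boundary:
  n = 406: C(406, 8) = 17082453897995850; 17082453897995850 < 18014398509481984? YES
  n = 407: C(407, 8) = 17424959239309050; 17424959239309050 < 18014398509481984? YES
  n = 408: C(408, 8) = 17773458424095231; 17773458424095231 < 18014398509481984? YES
  n = 409: C(409, 8) = 18128041135797879; 18128041135797879 < 18014398509481984? NO
The largest n with C(n, 8) < 18014398509481984 is n = 408 (where E[X] = 17773458424095231/18014398509481984 ≈ 0.987). Hence R_4(8) > 408, i.e. R_4(8) ≥ 409.

Largest n = 408; hence R_4(8) > 408.


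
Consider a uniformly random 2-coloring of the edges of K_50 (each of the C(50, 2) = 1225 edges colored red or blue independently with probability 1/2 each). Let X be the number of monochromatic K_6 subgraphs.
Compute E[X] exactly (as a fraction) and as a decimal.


Let X = Σ_S X_S over the C(50, 6) = 15890700 subsets S of size 6, where X_S = 1 if the K_6 on S is monochromatic.
For a fixed S, the K_6 on S has C(6, 2) = 15 edges. P[all 15 edges red] = (1/2)^15, and likewise for blue, so P[monochromatic] = 2·(1/2)^15 = 2^{1 − 15} = 1/16384.
Summing: E[X] = C(50, 6) · 2^{1 − 15} = 15890700 · 1/16384 = 3972675/4096.
Numerically: E[X] ≈ 969.891.

E[X] = C(50,6)·2^(1−C(6,2)) = 3972675/4096 ≈ 969.891.


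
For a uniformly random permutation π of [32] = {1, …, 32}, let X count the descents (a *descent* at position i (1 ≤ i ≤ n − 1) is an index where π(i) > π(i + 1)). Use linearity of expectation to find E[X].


Write X = Σ X_I over i = 1, …, 31, with X_I the indicator of one descent.
There are 31 indicators.
For each fixed i, the pair (π(i), π(i+1)) is a uniformly random ordered pair of distinct values from {1, …, 32}; by symmetry P[π(i) > π(i+1)] = 1/2.
By linearity: E[X] = 31 · (1/2) = (32 − 1) · (1/2) = 31/2 ≈ 15.5000.

E[X] = 31/2 = 15.5000.


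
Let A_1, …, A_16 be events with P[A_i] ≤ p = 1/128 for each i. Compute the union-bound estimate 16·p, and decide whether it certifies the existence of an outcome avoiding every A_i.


Union bound: P[∪_{i=1}^{16} A_i] ≤ Σ_i P[A_i] ≤ 16·p = 16·(1/128) = 1/8.
Numerically: 1/8 ≈ 0.125.
Is 1/8 < 1? YES.
Since P[∪ A_i] ≤ 1/8 < 1, the complement has P[∩ A_i^c] ≥ 1 − 1/8 = 7/8 > 0, so some outcome avoids every A_i.

16·p = 1/8 ≈ 0.125; existence CERTIFIED by the union bound.


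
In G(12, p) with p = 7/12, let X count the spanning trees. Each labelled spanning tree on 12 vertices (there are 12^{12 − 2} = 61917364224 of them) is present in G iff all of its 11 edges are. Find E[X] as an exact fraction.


K_12 has 12^{12 − 2} = 61917364224 labelled spanning trees.
For each such spanning tree H, let X_H = 1 if all 11 edges of H are present in G. Then P[X_H = 1] = p^{11} = (7/12)^{11} = 1977326743/743008370688.
Summing the indicators: E[X] = Σ_H E[X_H] = 61917364224 · p^{11} = 61917364224 · 1977326743/743008370688 = 1977326743/12.
Numerically: E[X] ≈ 1.65e+08.

E[X] = 61917364224 · (7/12)^{11} = 1977326743/12 ≈ 1.65e+08.


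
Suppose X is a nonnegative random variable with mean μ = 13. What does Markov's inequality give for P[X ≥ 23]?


μ = E[X] = 13, a = 23.
Markov: P[X ≥ 23] ≤ μ/a = (13)/23 = 13/23.
Numerically: ≈ 0.565217.
(Since a = 23 > μ = 13.000000, the bound 13/23 is < 1 and informative.)

P[X ≥ 23] ≤ 13/23 ≈ 0.565217.


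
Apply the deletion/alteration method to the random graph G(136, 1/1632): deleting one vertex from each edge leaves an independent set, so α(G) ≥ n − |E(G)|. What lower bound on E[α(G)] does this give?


E[|E(G)|] = C(136, 2)·p = 9180 · (1/1632) = 45/8.
E[α(G)] ≥ n − E[|E(G)|] = 136 − 45/8 = 1043/8.
Numerically: ≈ 130.375.
(This is only a lower bound; the true E[α(G)] may be larger.)

E[α(G)] ≥ 1043/8 ≈ 130.375.


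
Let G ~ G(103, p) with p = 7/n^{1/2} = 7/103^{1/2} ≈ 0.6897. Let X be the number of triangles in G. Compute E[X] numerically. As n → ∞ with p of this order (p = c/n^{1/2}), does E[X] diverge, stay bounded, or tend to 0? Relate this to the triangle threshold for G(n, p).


Number of potential triangles: C(103, 3) = 176851.
Each occurs with probability p³ ≈ (0.6897)³ ≈ 3.281242e-01.
By linearity: E[X] = C(103, 3)·p³ ≈ 176851 · 3.281242e-01 ≈ 58029.0957.
Since α = 1/2 < 1, p = c/n^{1/2} ≫ 1/n is above the triangle threshold p ~ 1/n. Asymptotically E[X] ~ (c³/6)·n^{3(1−α)} = (7³/6)·n^{1.5} → ∞; triangles are abundant w.h.p.

E[X] ≈ 58029.0957; in regime p = Θ(1/n^{1/2}) E[X] diverges (above the triangle threshold p ~ 1/n).


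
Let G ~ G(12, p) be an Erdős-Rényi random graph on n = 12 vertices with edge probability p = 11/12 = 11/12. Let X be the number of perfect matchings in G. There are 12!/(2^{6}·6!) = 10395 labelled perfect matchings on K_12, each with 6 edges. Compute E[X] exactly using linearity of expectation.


K_12 has 12!/(2^{6}·6!) = 10395 labelled perfect matchings.
For each such perfect matching H, let X_H = 1 if all 6 edges of H are present in G. Then P[X_H = 1] = p^{6} = (11/12)^{6} = 1771561/2985984.
Summing the indicators: E[X] = Σ_H E[X_H] = 10395 · p^{6} = 10395 · 1771561/2985984 = 682050985/110592.
Numerically: E[X] ≈ 6.17e+03.

E[X] = 10395 · (11/12)^{6} = 682050985/110592 ≈ 6.17e+03.


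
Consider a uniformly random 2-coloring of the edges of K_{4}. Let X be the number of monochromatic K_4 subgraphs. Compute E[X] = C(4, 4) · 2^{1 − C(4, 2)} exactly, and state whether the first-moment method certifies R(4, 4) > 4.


E[X] = C(4, 4) · 2^{1 − 6} = 1 · 2^{−5} = 1/32.
As a reduced fraction: E[X] = 1/32 ≈ 0.0312500.
Is E[X] < 1? YES.
Since E[X] < 1, there exists a 2-coloring of K_{4} with no monochromatic K_4; hence R(4, 4) > 4.

E[X] = 1/32 ≈ 0.0312500; E[X] < 1, so R(4, 4) > 4.


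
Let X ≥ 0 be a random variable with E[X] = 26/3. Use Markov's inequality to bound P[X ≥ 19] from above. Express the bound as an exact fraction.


μ = E[X] = 26/3, a = 19.
Markov: P[X ≥ 19] ≤ μ/a = (26/3)/19 = 26/57.
Numerically: ≈ 0.456.
(Since a = 19 > μ = 8.667, the bound 26/57 is < 1 and informative.)

P[X ≥ 19] ≤ 26/57 ≈ 0.456.


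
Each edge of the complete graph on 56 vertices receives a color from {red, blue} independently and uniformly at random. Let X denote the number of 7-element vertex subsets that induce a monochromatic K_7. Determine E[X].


Let X = Σ_S X_S over the C(56, 7) = 231917400 subsets S of size 7, where X_S = 1 if the K_7 on S is monochromatic.
For a fixed S, the K_7 on S has C(7, 2) = 21 edges. P[all 21 edges red] = (1/2)^21, and likewise for blue, so P[monochromatic] = 2·(1/2)^21 = 2^{1 − 21} = 1/1048576.
Summing: E[X] = C(56, 7) · 2^{1 − 21} = 231917400 · 1/1048576 = 28989675/131072.
Numerically: E[X] ≈ 221.1737.

E[X] = C(56,7)·2^(1−C(7,2)) = 28989675/131072 ≈ 221.1737.


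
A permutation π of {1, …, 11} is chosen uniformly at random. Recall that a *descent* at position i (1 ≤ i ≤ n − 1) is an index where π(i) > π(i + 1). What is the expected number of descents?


Write X = Σ X_I over i = 1, …, 10, with X_I the indicator of one descent.
There are 10 indicators.
For each fixed i, the pair (π(i), π(i+1)) is a uniformly random ordered pair of distinct values from {1, …, 11}; by symmetry P[π(i) > π(i+1)] = 1/2.
By linearity: E[X] = 10 · (1/2) = (11 − 1) · (1/2) = 5 ≈ 5.0000.

E[X] = 5 = 5.0000.


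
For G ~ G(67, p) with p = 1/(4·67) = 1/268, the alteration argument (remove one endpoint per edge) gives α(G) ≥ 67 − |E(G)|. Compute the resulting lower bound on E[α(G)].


E[|E(G)|] = C(67, 2)·p = 2211 · (1/268) = 33/4.
E[α(G)] ≥ n − E[|E(G)|] = 67 − 33/4 = 235/4.
Numerically: ≈ 58.7500.
(This is only a lower bound; the true E[α(G)] may be larger.)

E[α(G)] ≥ 235/4 ≈ 58.7500.


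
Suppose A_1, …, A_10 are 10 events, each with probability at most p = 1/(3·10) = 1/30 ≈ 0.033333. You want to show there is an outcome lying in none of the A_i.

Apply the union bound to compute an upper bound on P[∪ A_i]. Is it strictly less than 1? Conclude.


Union bound: P[∪_{i=1}^{10} A_i] ≤ Σ_i P[A_i] ≤ 10·p = 10·(1/30) = 1/3.
Numerically: 1/3 ≈ 0.333333.
Is 1/3 < 1? YES.
Since P[∪ A_i] ≤ 1/3 < 1, the complement has P[∩ A_i^c] ≥ 1 − 1/3 = 2/3 > 0, so some outcome avoids every A_i.

10·p = 1/3 ≈ 0.333333; existence CERTIFIED by the union bound.
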